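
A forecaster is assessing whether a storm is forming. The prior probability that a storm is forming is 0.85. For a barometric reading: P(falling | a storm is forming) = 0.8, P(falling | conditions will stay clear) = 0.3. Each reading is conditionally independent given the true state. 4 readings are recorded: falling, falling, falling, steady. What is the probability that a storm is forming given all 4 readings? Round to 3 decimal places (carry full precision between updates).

Each posterior becomes the prior for the next update.
After 'falling': P(storm) = 0.8·0.8500 / (0.8·0.8500 + 0.3·0.1500) ≈ 0.9379
After 'falling': P(storm) = 0.8·0.9379 / (0.8·0.9379 + 0.3·0.0621) ≈ 0.9758
After 'falling': P(storm) = 0.8·0.9758 / (0.8·0.9758 + 0.3·0.0242) ≈ 0.9908
After 'steady': P(storm) = 0.2·0.9908 / (0.2·0.9908 + 0.7·0.0092) ≈ 0.9685

0.968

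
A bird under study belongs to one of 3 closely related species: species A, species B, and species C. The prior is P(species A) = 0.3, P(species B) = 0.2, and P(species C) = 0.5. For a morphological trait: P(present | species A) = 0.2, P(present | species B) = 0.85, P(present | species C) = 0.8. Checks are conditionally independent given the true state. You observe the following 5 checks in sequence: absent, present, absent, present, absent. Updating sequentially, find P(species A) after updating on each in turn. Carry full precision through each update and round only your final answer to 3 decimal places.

0.668

Each posterior becomes the prior for the next update.
After 'absent': normaliser = 0.8·0.3000 + 0.15·0.2000 + 0.2·0.5000; P(species A) ≈ 0.6486, P(species B) ≈ 0.0811, P(species C) ≈ 0.2703
After 'present': normaliser = 0.2·0.6486 + 0.85·0.0811 + 0.8·0.2703; P(species A) ≈ 0.3127, P(species B) ≈ 0.1661, P(species C) ≈ 0.5212
After 'absent': normaliser = 0.8·0.3127 + 0.15·0.1661 + 0.2·0.5212; P(species A) ≈ 0.6595, P(species B) ≈ 0.0657, P(species C) ≈ 0.2748
After 'present': normaliser = 0.2·0.6595 + 0.85·0.0657 + 0.8·0.2748; P(species A) ≈ 0.3236, P(species B) ≈ 0.1370, P(species C) ≈ 0.5394
After 'absent': normaliser = 0.8·0.3236 + 0.15·0.1370 + 0.2·0.5394; P(species A) ≈ 0.6684, P(species B) ≈ 0.0531, P(species C) ≈ 0.2785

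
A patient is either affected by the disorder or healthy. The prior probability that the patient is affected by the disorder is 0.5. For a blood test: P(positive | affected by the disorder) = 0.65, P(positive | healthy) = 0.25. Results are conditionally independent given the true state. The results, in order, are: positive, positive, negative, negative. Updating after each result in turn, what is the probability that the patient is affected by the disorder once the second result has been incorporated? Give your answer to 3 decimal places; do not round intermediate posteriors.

0.871

After 'positive': P(affected) = 0.65·0.5000 / (0.65·0.5000 + 0.25·0.5000) ≈ 0.7222
After 'positive': P(affected) = 0.65·0.7222 / (0.65·0.7222 + 0.25·0.2778) ≈ 0.8711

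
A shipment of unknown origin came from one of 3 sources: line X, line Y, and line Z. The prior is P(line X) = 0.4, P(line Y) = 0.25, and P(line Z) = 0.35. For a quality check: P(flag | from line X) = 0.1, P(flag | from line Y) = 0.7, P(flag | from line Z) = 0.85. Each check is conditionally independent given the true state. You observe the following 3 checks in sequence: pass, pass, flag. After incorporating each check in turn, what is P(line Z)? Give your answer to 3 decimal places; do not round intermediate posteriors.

0.122

After 'pass': normaliser = 0.9·0.4000 + 0.3·0.2500 + 0.15·0.3500; P(line X) ≈ 0.7385, P(line Y) ≈ 0.1538, P(line Z) ≈ 0.1077
After 'pass': normaliser = 0.9·0.7385 + 0.3·0.1538 + 0.15·0.1077; P(line X) ≈ 0.9143, P(line Y) ≈ 0.0635, P(line Z) ≈ 0.0222
After 'flag': normaliser = 0.1·0.9143 + 0.7·0.0635 + 0.85·0.0222; P(line X) ≈ 0.5908, P(line Y) ≈ 0.2872, P(line Z) ≈ 0.1221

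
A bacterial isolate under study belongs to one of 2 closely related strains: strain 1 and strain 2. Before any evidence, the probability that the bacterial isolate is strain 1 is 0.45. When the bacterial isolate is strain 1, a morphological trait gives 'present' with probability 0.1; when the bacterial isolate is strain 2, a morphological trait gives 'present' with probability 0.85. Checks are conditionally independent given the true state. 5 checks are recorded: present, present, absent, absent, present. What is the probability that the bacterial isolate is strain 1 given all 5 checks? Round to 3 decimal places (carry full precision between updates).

After 'present': P(strain 1) = 0.1·0.4500 / (0.1·0.4500 + 0.85·0.5500) ≈ 0.0878
After 'present': P(strain 1) = 0.1·0.0878 / (0.1·0.0878 + 0.85·0.9122) ≈ 0.0112
After 'absent': P(strain 1) = 0.9·0.0112 / (0.9·0.0112 + 0.15·0.9888) ≈ 0.0636
After 'absent': P(strain 1) = 0.9·0.0636 / (0.9·0.0636 + 0.15·0.9364) ≈ 0.2896
After 'present': P(strain 1) = 0.1·0.2896 / (0.1·0.2896 + 0.85·0.7104) ≈ 0.0458

0.046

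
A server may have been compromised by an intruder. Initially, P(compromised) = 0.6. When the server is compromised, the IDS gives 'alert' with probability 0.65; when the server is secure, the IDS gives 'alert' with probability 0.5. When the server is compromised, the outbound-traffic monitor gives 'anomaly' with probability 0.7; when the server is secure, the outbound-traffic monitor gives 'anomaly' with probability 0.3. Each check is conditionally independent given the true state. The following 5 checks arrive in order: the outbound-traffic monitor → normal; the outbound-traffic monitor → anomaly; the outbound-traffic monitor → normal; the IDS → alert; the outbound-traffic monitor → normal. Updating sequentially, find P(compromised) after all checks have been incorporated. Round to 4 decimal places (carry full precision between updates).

After the outbound-traffic monitor='normal': P(compromised) = 0.3·0.6000 / (0.3·0.6000 + 0.7·0.4000) ≈ 0.3913
After the outbound-traffic monitor='anomaly': P(compromised) = 0.7·0.3913 / (0.7·0.3913 + 0.3·0.6087) ≈ 0.6000
After the outbound-traffic monitor='normal': P(compromised) = 0.3·0.6000 / (0.3·0.6000 + 0.7·0.4000) ≈ 0.3913
After the IDS='alert': P(compromised) = 0.65·0.3913 / (0.65·0.3913 + 0.5·0.6087) ≈ 0.4553
After the outbound-traffic monitor='normal': P(compromised) = 0.3·0.4553 / (0.3·0.4553 + 0.7·0.5447) ≈ 0.2637

0.2637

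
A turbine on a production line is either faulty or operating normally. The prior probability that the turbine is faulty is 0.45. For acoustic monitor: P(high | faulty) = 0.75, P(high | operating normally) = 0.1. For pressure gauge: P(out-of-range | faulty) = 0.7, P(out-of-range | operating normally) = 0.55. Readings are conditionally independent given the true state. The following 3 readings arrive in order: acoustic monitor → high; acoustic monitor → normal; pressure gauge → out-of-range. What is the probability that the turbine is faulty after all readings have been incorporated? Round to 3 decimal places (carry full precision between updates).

0.684

After acoustic monitor='high': P(faulty) = 0.75·0.4500 / (0.75·0.4500 + 0.1·0.5500) ≈ 0.8599
After acoustic monitor='normal': P(faulty) = 0.25·0.8599 / (0.25·0.8599 + 0.9·0.1401) ≈ 0.6303
After pressure gauge='out-of-range': P(faulty) = 0.7·0.6303 / (0.7·0.6303 + 0.55·0.3697) ≈ 0.6845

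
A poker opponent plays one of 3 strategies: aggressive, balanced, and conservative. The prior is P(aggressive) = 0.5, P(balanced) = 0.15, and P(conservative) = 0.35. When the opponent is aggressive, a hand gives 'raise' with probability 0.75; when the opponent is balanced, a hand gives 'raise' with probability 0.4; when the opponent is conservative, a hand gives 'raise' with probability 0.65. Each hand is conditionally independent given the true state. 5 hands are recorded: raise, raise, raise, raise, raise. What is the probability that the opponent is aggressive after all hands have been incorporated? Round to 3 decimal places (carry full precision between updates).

After 'raise': normaliser = 0.75·0.5000 + 0.4·0.1500 + 0.65·0.3500; P(aggressive) ≈ 0.5660, P(balanced) ≈ 0.0906, P(conservative) ≈ 0.3434
After 'raise': normaliser = 0.75·0.5660 + 0.4·0.0906 + 0.65·0.3434; P(aggressive) ≈ 0.6207, P(balanced) ≈ 0.0530, P(conservative) ≈ 0.3263
After 'raise': normaliser = 0.75·0.6207 + 0.4·0.0530 + 0.65·0.3263; P(aggressive) ≈ 0.6661, P(balanced) ≈ 0.0303, P(conservative) ≈ 0.3035
After 'raise': normaliser = 0.75·0.6661 + 0.4·0.0303 + 0.65·0.3035; P(aggressive) ≈ 0.7046, P(balanced) ≈ 0.0171, P(conservative) ≈ 0.2783
After 'raise': normaliser = 0.75·0.7046 + 0.4·0.0171 + 0.65·0.2783; P(aggressive) ≈ 0.7379, P(balanced) ≈ 0.0096, P(conservative) ≈ 0.2526

0.738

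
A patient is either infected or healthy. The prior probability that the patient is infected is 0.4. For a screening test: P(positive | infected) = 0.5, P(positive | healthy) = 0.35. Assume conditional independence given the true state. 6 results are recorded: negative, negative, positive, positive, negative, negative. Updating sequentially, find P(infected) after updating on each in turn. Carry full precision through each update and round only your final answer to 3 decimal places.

After 'negative': P(infected) = 0.5·0.4000 / (0.5·0.4000 + 0.65·0.6000) ≈ 0.3390
After 'negative': P(infected) = 0.5·0.3390 / (0.5·0.3390 + 0.65·0.6610) ≈ 0.2829
After 'positive': P(infected) = 0.5·0.2829 / (0.5·0.2829 + 0.35·0.7171) ≈ 0.3604
After 'positive': P(infected) = 0.5·0.3604 / (0.5·0.3604 + 0.35·0.6396) ≈ 0.4460
After 'negative': P(infected) = 0.5·0.4460 / (0.5·0.4460 + 0.65·0.5540) ≈ 0.3824
After 'negative': P(infected) = 0.5·0.3824 / (0.5·0.3824 + 0.65·0.6176) ≈ 0.3227

0.323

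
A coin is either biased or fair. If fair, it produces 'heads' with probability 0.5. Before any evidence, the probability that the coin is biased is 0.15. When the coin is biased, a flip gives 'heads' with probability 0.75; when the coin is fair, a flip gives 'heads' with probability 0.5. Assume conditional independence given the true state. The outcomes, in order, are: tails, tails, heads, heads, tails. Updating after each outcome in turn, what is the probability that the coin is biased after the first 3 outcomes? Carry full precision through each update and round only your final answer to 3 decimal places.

Apply Bayes' rule sequentially, carrying P(biased) forward.
After 'tails': P(biased) = 0.25·0.1500 / (0.25·0.1500 + 0.5·0.8500) ≈ 0.0811
After 'tails': P(biased) = 0.25·0.0811 / (0.25·0.0811 + 0.5·0.9189) ≈ 0.0423
After 'heads': P(biased) = 0.75·0.0423 / (0.75·0.0423 + 0.5·0.9577) ≈ 0.0621

0.062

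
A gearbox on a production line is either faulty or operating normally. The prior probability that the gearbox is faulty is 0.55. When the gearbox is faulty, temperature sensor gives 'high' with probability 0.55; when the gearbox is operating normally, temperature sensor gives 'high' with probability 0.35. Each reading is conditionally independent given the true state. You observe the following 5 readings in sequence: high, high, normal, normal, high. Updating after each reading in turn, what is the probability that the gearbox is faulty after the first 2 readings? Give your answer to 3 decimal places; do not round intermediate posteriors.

After 'high': P(faulty) = 0.55·0.5500 / (0.55·0.5500 + 0.35·0.4500) ≈ 0.6576
After 'high': P(faulty) = 0.55·0.6576 / (0.55·0.6576 + 0.35·0.3424) ≈ 0.7511

0.751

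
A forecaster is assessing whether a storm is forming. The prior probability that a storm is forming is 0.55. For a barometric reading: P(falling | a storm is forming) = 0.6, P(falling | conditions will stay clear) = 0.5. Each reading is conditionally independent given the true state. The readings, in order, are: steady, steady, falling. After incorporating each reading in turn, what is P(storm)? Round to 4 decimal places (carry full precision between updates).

0.4842

After 'steady': P(storm) = 0.4·0.5500 / (0.4·0.5500 + 0.5·0.4500) ≈ 0.4944
After 'steady': P(storm) = 0.4·0.4944 / (0.4·0.4944 + 0.5·0.5056) ≈ 0.4389
After 'falling': P(storm) = 0.6·0.4389 / (0.6·0.4389 + 0.5·0.5611) ≈ 0.4842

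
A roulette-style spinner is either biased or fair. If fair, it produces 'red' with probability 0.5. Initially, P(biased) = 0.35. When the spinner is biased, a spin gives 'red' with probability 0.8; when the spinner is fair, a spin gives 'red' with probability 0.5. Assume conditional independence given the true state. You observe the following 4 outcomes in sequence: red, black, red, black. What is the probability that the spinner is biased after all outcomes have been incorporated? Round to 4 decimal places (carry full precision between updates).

0.1807

Apply Bayes' rule sequentially, carrying P(biased) forward.
After 'red': P(biased) = 0.8·0.3500 / (0.8·0.3500 + 0.5·0.6500) ≈ 0.4628
After 'black': P(biased) = 0.2·0.4628 / (0.2·0.4628 + 0.5·0.5372) ≈ 0.2563
After 'red': P(biased) = 0.8·0.2563 / (0.8·0.2563 + 0.5·0.7437) ≈ 0.3554
After 'black': P(biased) = 0.2·0.3554 / (0.2·0.3554 + 0.5·0.6446) ≈ 0.1807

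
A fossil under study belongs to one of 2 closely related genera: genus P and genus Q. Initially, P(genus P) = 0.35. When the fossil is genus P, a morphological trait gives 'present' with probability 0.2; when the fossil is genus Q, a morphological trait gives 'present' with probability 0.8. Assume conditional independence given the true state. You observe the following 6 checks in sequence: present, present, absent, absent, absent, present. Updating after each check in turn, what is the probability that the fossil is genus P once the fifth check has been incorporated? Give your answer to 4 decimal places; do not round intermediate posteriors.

Each posterior becomes the prior for the next update.
After 'present': P(genus P) = 0.2·0.3500 / (0.2·0.3500 + 0.8·0.6500) ≈ 0.1186
After 'present': P(genus P) = 0.2·0.1186 / (0.2·0.1186 + 0.8·0.8814) ≈ 0.0326
After 'absent': P(genus P) = 0.8·0.0326 / (0.8·0.0326 + 0.2·0.9674) ≈ 0.1186
After 'absent': P(genus P) = 0.8·0.1186 / (0.8·0.1186 + 0.2·0.8814) ≈ 0.3500
After 'absent': P(genus P) = 0.8·0.3500 / (0.8·0.3500 + 0.2·0.6500) ≈ 0.6829

0.6829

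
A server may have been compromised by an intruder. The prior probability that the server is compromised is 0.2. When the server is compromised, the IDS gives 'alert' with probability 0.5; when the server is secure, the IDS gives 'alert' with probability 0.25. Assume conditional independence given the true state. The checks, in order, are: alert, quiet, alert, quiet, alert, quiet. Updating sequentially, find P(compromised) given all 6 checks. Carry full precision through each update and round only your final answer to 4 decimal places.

Apply Bayes' rule sequentially, carrying P(compromised) forward.
After 'alert': P(compromised) = 0.5·0.2000 / (0.5·0.2000 + 0.25·0.8000) ≈ 0.3333
After 'quiet': P(compromised) = 0.5·0.3333 / (0.5·0.3333 + 0.75·0.6667) ≈ 0.2500
After 'alert': P(compromised) = 0.5·0.2500 / (0.5·0.2500 + 0.25·0.7500) ≈ 0.4000
After 'quiet': P(compromised) = 0.5·0.4000 / (0.5·0.4000 + 0.75·0.6000) ≈ 0.3077
After 'alert': P(compromised) = 0.5·0.3077 / (0.5·0.3077 + 0.25·0.6923) ≈ 0.4706
After 'quiet': P(compromised) = 0.5·0.4706 / (0.5·0.4706 + 0.75·0.5294) ≈ 0.3721

0.3721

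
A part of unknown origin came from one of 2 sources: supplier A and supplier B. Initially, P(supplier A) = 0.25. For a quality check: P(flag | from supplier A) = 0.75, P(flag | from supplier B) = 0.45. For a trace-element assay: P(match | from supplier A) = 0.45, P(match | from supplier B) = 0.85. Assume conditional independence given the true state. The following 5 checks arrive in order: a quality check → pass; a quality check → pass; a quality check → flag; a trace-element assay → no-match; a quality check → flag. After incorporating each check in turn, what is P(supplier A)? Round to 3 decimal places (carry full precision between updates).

Each posterior becomes the prior for the next update.
After a quality check='pass': P(supplier A) = 0.25·0.2500 / (0.25·0.2500 + 0.55·0.7500) ≈ 0.1316
After a quality check='pass': P(supplier A) = 0.25·0.1316 / (0.25·0.1316 + 0.55·0.8684) ≈ 0.0644
After a quality check='flag': P(supplier A) = 0.75·0.0644 / (0.75·0.0644 + 0.45·0.9356) ≈ 0.1030
After a trace-element assay='no-match': P(supplier A) = 0.55·0.1030 / (0.55·0.1030 + 0.15·0.8970) ≈ 0.2962
After a quality check='flag': P(supplier A) = 0.75·0.2962 / (0.75·0.2962 + 0.45·0.7038) ≈ 0.4123

0.412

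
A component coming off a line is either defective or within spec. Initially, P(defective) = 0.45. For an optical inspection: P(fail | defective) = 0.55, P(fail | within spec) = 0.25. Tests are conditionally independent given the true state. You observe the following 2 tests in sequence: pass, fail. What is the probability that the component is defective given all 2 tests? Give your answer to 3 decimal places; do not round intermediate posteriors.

After 'pass': P(defective) = 0.45·0.4500 / (0.45·0.4500 + 0.75·0.5500) ≈ 0.3293
After 'fail': P(defective) = 0.55·0.3293 / (0.55·0.3293 + 0.25·0.6707) ≈ 0.5192

0.519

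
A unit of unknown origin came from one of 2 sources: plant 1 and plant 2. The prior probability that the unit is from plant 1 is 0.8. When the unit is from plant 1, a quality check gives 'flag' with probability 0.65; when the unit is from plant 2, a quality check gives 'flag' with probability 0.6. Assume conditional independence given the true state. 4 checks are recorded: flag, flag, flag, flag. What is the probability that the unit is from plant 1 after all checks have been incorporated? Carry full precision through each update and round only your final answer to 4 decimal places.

Each posterior becomes the prior for the next update.
After 'flag': P(plant 1) = 0.65·0.8000 / (0.65·0.8000 + 0.6·0.2000) ≈ 0.8125
After 'flag': P(plant 1) = 0.65·0.8125 / (0.65·0.8125 + 0.6·0.1875) ≈ 0.8244
After 'flag': P(plant 1) = 0.65·0.8244 / (0.65·0.8244 + 0.6·0.1756) ≈ 0.8357
After 'flag': P(plant 1) = 0.65·0.8357 / (0.65·0.8357 + 0.6·0.1643) ≈ 0.8464

0.8464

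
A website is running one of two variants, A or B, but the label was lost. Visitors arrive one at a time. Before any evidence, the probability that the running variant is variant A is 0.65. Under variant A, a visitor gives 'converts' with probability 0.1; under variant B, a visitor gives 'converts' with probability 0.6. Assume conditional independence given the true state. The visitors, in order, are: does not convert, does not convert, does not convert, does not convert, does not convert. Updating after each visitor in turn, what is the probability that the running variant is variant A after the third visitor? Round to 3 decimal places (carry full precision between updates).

0.955

After 'does not convert': P(A) = 0.9·0.6500 / (0.9·0.6500 + 0.4·0.3500) ≈ 0.8069
After 'does not convert': P(A) = 0.9·0.8069 / (0.9·0.8069 + 0.4·0.1931) ≈ 0.9039
After 'does not convert': P(A) = 0.9·0.9039 / (0.9·0.9039 + 0.4·0.0961) ≈ 0.9549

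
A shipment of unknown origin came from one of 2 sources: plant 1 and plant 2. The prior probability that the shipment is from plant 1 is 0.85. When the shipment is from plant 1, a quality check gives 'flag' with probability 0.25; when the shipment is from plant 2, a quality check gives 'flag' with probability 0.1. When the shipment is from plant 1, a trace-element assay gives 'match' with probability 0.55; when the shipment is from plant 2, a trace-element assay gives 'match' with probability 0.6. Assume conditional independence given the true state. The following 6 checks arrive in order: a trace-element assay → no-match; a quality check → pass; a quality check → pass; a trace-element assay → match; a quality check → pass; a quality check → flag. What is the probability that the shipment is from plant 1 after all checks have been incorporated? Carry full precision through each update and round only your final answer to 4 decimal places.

After a trace-element assay='no-match': P(plant 1) = 0.45·0.8500 / (0.45·0.8500 + 0.4·0.1500) ≈ 0.8644
After a quality check='pass': P(plant 1) = 0.75·0.8644 / (0.75·0.8644 + 0.9·0.1356) ≈ 0.8416
After a quality check='pass': P(plant 1) = 0.75·0.8416 / (0.75·0.8416 + 0.9·0.1584) ≈ 0.8157
After a trace-element assay='match': P(plant 1) = 0.55·0.8157 / (0.55·0.8157 + 0.6·0.1843) ≈ 0.8023
After a quality check='pass': P(plant 1) = 0.75·0.8023 / (0.75·0.8023 + 0.9·0.1977) ≈ 0.7718
After a quality check='flag': P(plant 1) = 0.25·0.7718 / (0.25·0.7718 + 0.1·0.2282) ≈ 0.8942

0.8942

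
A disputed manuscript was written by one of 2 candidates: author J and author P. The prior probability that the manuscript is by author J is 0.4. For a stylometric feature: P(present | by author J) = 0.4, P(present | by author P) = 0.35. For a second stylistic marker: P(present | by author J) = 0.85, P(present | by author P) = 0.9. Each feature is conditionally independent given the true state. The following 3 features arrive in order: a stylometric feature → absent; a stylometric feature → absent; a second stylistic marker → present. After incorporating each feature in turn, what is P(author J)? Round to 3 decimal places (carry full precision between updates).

0.349

After a stylometric feature='absent': P(author J) = 0.6·0.4000 / (0.6·0.4000 + 0.65·0.6000) ≈ 0.3810
After a stylometric feature='absent': P(author J) = 0.6·0.3810 / (0.6·0.3810 + 0.65·0.6190) ≈ 0.3623
After a second stylistic marker='present': P(author J) = 0.85·0.3623 / (0.85·0.3623 + 0.9·0.6377) ≈ 0.3492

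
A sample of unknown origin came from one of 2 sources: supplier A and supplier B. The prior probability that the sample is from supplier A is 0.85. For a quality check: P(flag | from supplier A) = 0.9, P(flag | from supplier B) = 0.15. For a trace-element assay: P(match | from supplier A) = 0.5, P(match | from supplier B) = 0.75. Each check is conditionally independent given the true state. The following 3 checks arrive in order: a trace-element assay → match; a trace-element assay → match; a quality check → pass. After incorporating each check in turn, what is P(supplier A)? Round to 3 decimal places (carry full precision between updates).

0.229

After a trace-element assay='match': P(supplier A) = 0.5·0.8500 / (0.5·0.8500 + 0.75·0.1500) ≈ 0.7907
After a trace-element assay='match': P(supplier A) = 0.5·0.7907 / (0.5·0.7907 + 0.75·0.2093) ≈ 0.7158
After a quality check='pass': P(supplier A) = 0.1·0.7158 / (0.1·0.7158 + 0.85·0.2842) ≈ 0.2286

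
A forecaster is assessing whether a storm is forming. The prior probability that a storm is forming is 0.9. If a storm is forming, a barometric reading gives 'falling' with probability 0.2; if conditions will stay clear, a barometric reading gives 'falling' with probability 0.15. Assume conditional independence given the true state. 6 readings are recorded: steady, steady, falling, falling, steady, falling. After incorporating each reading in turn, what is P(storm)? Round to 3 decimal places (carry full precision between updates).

After 'steady': P(storm) = 0.8·0.9000 / (0.8·0.9000 + 0.85·0.1000) ≈ 0.8944
After 'steady': P(storm) = 0.8·0.8944 / (0.8·0.8944 + 0.85·0.1056) ≈ 0.8885
After 'falling': P(storm) = 0.2·0.8885 / (0.2·0.8885 + 0.15·0.1115) ≈ 0.9140
After 'falling': P(storm) = 0.2·0.9140 / (0.2·0.9140 + 0.15·0.0860) ≈ 0.9341
After 'steady': P(storm) = 0.8·0.9341 / (0.8·0.9341 + 0.85·0.0659) ≈ 0.9303
After 'falling': P(storm) = 0.2·0.9303 / (0.2·0.9303 + 0.15·0.0697) ≈ 0.9468

0.947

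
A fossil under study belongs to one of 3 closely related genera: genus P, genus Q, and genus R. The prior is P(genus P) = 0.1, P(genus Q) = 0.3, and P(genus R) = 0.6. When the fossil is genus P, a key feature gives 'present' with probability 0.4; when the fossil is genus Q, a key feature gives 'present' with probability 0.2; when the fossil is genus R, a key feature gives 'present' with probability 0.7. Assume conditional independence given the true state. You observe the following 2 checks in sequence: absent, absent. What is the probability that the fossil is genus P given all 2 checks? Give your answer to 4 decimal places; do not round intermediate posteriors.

After 'absent': normaliser = 0.6·0.1000 + 0.8·0.3000 + 0.3·0.6000; P(genus P) ≈ 0.1250, P(genus Q) ≈ 0.5000, P(genus R) ≈ 0.3750
After 'absent': normaliser = 0.6·0.1250 + 0.8·0.5000 + 0.3·0.3750; P(genus P) ≈ 0.1277, P(genus Q) ≈ 0.6809, P(genus R) ≈ 0.1915

0.1277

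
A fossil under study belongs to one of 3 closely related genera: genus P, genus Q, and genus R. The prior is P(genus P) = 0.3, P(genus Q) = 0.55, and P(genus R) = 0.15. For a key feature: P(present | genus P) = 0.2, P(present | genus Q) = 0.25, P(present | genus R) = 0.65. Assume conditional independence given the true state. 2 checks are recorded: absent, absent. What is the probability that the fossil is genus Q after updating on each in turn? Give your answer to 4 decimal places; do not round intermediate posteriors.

0.5952

After 'absent': normaliser = 0.8·0.3000 + 0.75·0.5500 + 0.35·0.1500; P(genus P) ≈ 0.3404, P(genus Q) ≈ 0.5851, P(genus R) ≈ 0.0745
After 'absent': normaliser = 0.8·0.3404 + 0.75·0.5851 + 0.35·0.0745; P(genus P) ≈ 0.3694, P(genus Q) ≈ 0.5952, P(genus R) ≈ 0.0354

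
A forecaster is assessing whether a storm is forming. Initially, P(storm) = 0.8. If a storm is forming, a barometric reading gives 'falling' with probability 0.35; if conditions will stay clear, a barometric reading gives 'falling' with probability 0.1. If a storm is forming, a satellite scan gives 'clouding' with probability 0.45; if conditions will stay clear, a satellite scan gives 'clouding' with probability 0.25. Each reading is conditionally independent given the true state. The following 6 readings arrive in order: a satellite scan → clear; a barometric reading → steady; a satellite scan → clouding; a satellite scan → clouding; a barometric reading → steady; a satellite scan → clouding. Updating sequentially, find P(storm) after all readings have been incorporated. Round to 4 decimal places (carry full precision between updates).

After a satellite scan='clear': P(storm) = 0.55·0.8000 / (0.55·0.8000 + 0.75·0.2000) ≈ 0.7458
After a barometric reading='steady': P(storm) = 0.65·0.7458 / (0.65·0.7458 + 0.9·0.2542) ≈ 0.6793
After a satellite scan='clouding': P(storm) = 0.45·0.6793 / (0.45·0.6793 + 0.25·0.3207) ≈ 0.7922
After a satellite scan='clouding': P(storm) = 0.45·0.7922 / (0.45·0.7922 + 0.25·0.2078) ≈ 0.8728
After a barometric reading='steady': P(storm) = 0.65·0.8728 / (0.65·0.8728 + 0.9·0.1272) ≈ 0.8321
After a satellite scan='clouding': P(storm) = 0.45·0.8321 / (0.45·0.8321 + 0.25·0.1679) ≈ 0.8992

0.8992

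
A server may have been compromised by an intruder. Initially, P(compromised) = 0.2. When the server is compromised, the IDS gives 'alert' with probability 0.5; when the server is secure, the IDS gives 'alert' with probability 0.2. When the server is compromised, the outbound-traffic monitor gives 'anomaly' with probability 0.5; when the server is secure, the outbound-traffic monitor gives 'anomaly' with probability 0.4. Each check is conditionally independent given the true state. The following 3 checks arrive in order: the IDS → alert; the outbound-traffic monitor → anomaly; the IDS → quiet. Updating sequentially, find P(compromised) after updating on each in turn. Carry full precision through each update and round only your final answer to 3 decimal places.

After the IDS='alert': P(compromised) = 0.5·0.2000 / (0.5·0.2000 + 0.2·0.8000) ≈ 0.3846
After the outbound-traffic monitor='anomaly': P(compromised) = 0.5·0.3846 / (0.5·0.3846 + 0.4·0.6154) ≈ 0.4386
After the IDS='quiet': P(compromised) = 0.5·0.4386 / (0.5·0.4386 + 0.8·0.5614) ≈ 0.3281

0.328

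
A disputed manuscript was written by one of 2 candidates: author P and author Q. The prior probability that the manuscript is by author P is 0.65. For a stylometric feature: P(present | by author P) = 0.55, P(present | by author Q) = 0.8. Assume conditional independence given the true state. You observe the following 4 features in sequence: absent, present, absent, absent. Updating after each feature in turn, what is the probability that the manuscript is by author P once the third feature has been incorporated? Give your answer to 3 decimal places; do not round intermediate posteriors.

0.866

After 'absent': P(author P) = 0.45·0.6500 / (0.45·0.6500 + 0.2·0.3500) ≈ 0.8069
After 'present': P(author P) = 0.55·0.8069 / (0.55·0.8069 + 0.8·0.1931) ≈ 0.7418
After 'absent': P(author P) = 0.45·0.7418 / (0.45·0.7418 + 0.2·0.2582) ≈ 0.8660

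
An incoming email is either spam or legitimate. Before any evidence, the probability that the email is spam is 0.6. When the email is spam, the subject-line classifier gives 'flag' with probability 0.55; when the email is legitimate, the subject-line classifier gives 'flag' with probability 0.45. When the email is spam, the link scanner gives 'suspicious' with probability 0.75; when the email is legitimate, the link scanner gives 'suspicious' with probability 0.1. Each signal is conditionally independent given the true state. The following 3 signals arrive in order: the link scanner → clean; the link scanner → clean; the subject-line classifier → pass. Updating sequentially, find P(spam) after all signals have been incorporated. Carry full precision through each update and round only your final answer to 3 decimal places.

0.087

After the link scanner='clean': P(spam) = 0.25·0.6000 / (0.25·0.6000 + 0.9·0.4000) ≈ 0.2941
After the link scanner='clean': P(spam) = 0.25·0.2941 / (0.25·0.2941 + 0.9·0.7059) ≈ 0.1037
After the subject-line classifier='pass': P(spam) = 0.45·0.1037 / (0.45·0.1037 + 0.55·0.8963) ≈ 0.0865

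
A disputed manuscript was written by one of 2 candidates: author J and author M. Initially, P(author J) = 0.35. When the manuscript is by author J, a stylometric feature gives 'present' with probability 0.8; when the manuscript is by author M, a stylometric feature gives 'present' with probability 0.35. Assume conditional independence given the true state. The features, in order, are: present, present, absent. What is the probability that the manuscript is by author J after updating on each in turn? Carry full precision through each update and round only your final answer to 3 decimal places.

After 'present': P(author J) = 0.8·0.3500 / (0.8·0.3500 + 0.35·0.6500) ≈ 0.5517
After 'present': P(author J) = 0.8·0.5517 / (0.8·0.5517 + 0.35·0.4483) ≈ 0.7378
After 'absent': P(author J) = 0.2·0.7378 / (0.2·0.7378 + 0.65·0.2622) ≈ 0.4640

0.464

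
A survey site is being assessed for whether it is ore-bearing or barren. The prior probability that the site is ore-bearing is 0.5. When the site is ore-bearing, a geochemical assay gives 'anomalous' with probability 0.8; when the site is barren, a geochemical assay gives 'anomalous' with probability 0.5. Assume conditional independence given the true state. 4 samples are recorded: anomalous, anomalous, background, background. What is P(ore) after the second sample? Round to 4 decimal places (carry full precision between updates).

0.7191

After 'anomalous': P(ore) = 0.8·0.5000 / (0.8·0.5000 + 0.5·0.5000) ≈ 0.6154
After 'anomalous': P(ore) = 0.8·0.6154 / (0.8·0.6154 + 0.5·0.3846) ≈ 0.7191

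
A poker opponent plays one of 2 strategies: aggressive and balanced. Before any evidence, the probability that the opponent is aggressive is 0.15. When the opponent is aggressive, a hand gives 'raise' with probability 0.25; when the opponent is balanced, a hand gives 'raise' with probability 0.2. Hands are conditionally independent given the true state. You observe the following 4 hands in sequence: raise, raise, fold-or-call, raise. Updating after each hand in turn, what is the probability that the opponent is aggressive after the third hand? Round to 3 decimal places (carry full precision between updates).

0.205

After 'raise': P(aggressive) = 0.25·0.1500 / (0.25·0.1500 + 0.2·0.8500) ≈ 0.1807
After 'raise': P(aggressive) = 0.25·0.1807 / (0.25·0.1807 + 0.2·0.8193) ≈ 0.2161
After 'fold-or-call': P(aggressive) = 0.75·0.2161 / (0.75·0.2161 + 0.8·0.7839) ≈ 0.2054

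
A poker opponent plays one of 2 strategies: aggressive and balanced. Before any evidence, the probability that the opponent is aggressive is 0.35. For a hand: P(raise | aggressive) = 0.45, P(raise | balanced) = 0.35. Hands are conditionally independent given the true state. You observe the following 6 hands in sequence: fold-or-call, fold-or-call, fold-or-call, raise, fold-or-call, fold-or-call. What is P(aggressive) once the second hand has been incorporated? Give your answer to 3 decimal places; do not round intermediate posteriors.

0.278

After 'fold-or-call': P(aggressive) = 0.55·0.3500 / (0.55·0.3500 + 0.65·0.6500) ≈ 0.3130
After 'fold-or-call': P(aggressive) = 0.55·0.3130 / (0.55·0.3130 + 0.65·0.6870) ≈ 0.2783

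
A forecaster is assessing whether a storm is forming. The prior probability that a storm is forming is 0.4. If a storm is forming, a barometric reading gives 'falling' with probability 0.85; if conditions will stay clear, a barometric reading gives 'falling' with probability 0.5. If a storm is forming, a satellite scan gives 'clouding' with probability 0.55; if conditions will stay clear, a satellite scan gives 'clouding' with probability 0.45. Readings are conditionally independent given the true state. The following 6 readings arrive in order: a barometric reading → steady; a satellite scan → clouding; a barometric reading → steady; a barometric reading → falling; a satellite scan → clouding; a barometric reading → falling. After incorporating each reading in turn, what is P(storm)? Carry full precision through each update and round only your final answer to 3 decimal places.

After a barometric reading='steady': P(storm) = 0.15·0.4000 / (0.15·0.4000 + 0.5·0.6000) ≈ 0.1667
After a satellite scan='clouding': P(storm) = 0.55·0.1667 / (0.55·0.1667 + 0.45·0.8333) ≈ 0.1964
After a barometric reading='steady': P(storm) = 0.15·0.1964 / (0.15·0.1964 + 0.5·0.8036) ≈ 0.0683
After a barometric reading='falling': P(storm) = 0.85·0.0683 / (0.85·0.0683 + 0.5·0.9317) ≈ 0.1108
After a satellite scan='clouding': P(storm) = 0.55·0.1108 / (0.55·0.1108 + 0.45·0.8892) ≈ 0.1322
After a barometric reading='falling': P(storm) = 0.85·0.1322 / (0.85·0.1322 + 0.5·0.8678) ≈ 0.2057

0.206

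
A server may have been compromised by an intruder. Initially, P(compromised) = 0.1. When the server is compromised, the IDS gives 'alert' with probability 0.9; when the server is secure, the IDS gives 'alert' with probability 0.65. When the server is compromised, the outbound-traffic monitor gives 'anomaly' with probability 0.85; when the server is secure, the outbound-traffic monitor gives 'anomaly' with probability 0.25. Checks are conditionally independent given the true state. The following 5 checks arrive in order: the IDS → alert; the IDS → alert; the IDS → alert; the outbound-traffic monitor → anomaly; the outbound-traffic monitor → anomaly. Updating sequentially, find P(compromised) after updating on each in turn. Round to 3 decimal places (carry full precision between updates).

0.773

After the IDS='alert': P(compromised) = 0.9·0.1000 / (0.9·0.1000 + 0.65·0.9000) ≈ 0.1333
After the IDS='alert': P(compromised) = 0.9·0.1333 / (0.9·0.1333 + 0.65·0.8667) ≈ 0.1756
After the IDS='alert': P(compromised) = 0.9·0.1756 / (0.9·0.1756 + 0.65·0.8244) ≈ 0.2278
After the outbound-traffic monitor='anomaly': P(compromised) = 0.85·0.2278 / (0.85·0.2278 + 0.25·0.7722) ≈ 0.5007
After the outbound-traffic monitor='anomaly': P(compromised) = 0.85·0.5007 / (0.85·0.5007 + 0.25·0.4993) ≈ 0.7732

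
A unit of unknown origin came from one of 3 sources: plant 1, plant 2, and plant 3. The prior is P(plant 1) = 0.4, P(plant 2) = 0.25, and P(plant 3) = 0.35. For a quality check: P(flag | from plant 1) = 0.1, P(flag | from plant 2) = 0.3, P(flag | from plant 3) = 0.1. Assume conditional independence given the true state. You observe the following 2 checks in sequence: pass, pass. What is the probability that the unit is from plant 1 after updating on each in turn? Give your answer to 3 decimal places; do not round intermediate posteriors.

0.444

After 'pass': normaliser = 0.9·0.4000 + 0.7·0.2500 + 0.9·0.3500; P(plant 1) ≈ 0.4235, P(plant 2) ≈ 0.2059, P(plant 3) ≈ 0.3706
After 'pass': normaliser = 0.9·0.4235 + 0.7·0.2059 + 0.9·0.3706; P(plant 1) ≈ 0.4438, P(plant 2) ≈ 0.1678, P(plant 3) ≈ 0.3884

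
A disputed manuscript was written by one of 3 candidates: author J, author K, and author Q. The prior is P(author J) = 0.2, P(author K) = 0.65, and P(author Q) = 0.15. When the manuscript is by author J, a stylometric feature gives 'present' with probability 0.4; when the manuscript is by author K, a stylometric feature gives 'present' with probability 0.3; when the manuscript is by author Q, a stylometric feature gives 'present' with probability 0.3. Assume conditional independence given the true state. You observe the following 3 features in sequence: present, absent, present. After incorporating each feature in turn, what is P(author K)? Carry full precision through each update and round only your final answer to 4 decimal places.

0.5884

Apply Bayes' rule sequentially, carrying P(author K) forward.
After 'present': normaliser = 0.4·0.2000 + 0.3·0.6500 + 0.3·0.1500; P(author J) ≈ 0.2500, P(author K) ≈ 0.6094, P(author Q) ≈ 0.1406
After 'absent': normaliser = 0.6·0.2500 + 0.7·0.6094 + 0.7·0.1406; P(author J) ≈ 0.2222, P(author K) ≈ 0.6319, P(author Q) ≈ 0.1458
After 'present': normaliser = 0.4·0.2222 + 0.3·0.6319 + 0.3·0.1458; P(author J) ≈ 0.2759, P(author K) ≈ 0.5884, P(author Q) ≈ 0.1358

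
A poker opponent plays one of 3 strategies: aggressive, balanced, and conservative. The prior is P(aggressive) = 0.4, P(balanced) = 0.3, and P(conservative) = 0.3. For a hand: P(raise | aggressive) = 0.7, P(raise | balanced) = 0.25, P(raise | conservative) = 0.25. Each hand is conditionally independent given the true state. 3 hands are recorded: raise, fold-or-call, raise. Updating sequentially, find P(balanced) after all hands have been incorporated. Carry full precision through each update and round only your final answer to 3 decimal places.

0.162

Apply Bayes' rule sequentially, carrying P(balanced) forward.
After 'raise': normaliser = 0.7·0.4000 + 0.25·0.3000 + 0.25·0.3000; P(aggressive) ≈ 0.6512, P(balanced) ≈ 0.1744, P(conservative) ≈ 0.1744
After 'fold-or-call': normaliser = 0.3·0.6512 + 0.75·0.1744 + 0.75·0.1744; P(aggressive) ≈ 0.4275, P(balanced) ≈ 0.2863, P(conservative) ≈ 0.2863
After 'raise': normaliser = 0.7·0.4275 + 0.25·0.2863 + 0.25·0.2863; P(aggressive) ≈ 0.6764, P(balanced) ≈ 0.1618, P(conservative) ≈ 0.1618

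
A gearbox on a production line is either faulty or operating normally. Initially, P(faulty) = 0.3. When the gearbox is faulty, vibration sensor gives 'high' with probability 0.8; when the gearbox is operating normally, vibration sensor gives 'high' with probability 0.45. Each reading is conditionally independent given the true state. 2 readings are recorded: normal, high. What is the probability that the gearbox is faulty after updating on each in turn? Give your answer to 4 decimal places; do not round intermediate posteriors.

After 'normal': P(faulty) = 0.2·0.3000 / (0.2·0.3000 + 0.55·0.7000) ≈ 0.1348
After 'high': P(faulty) = 0.8·0.1348 / (0.8·0.1348 + 0.45·0.8652) ≈ 0.2169

0.2169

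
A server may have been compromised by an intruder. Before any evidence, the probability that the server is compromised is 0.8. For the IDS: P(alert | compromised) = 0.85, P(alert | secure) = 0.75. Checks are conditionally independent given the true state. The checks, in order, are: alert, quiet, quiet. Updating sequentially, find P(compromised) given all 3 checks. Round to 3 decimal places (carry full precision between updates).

0.620

Apply Bayes' rule sequentially, carrying P(compromised) forward.
After 'alert': P(compromised) = 0.85·0.8000 / (0.85·0.8000 + 0.75·0.2000) ≈ 0.8193
After 'quiet': P(compromised) = 0.15·0.8193 / (0.15·0.8193 + 0.25·0.1807) ≈ 0.7312
After 'quiet': P(compromised) = 0.15·0.7312 / (0.15·0.7312 + 0.25·0.2688) ≈ 0.6201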